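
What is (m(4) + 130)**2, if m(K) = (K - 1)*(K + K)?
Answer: 23716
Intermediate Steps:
m(K) = 2*K*(-1 + K) (m(K) = (-1 + K)*(2*K) = 2*K*(-1 + K))
(m(4) + 130)**2 = (2*4*(-1 + 4) + 130)**2 = (2*4*3 + 130)**2 = (24 + 130)**2 = 154**2 = 23716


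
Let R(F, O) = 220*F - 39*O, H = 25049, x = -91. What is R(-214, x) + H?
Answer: -18482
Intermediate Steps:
R(F, O) = -39*O + 220*F
R(-214, x) + H = (-39*(-91) + 220*(-214)) + 25049 = (3549 - 47080) + 25049 = -43531 + 25049 = -18482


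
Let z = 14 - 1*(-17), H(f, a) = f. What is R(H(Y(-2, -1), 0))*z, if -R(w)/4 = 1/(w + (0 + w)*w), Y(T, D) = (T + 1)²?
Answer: -62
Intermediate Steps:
Y(T, D) = (1 + T)²
R(w) = -4/(w + w²) (R(w) = -4/(w + (0 + w)*w) = -4/(w + w*w) = -4/(w + w²))
z = 31 (z = 14 + 17 = 31)
R(H(Y(-2, -1), 0))*z = -4/(((1 - 2)²)*(1 + (1 - 2)²))*31 = -4/(((-1)²)*(1 + (-1)²))*31 = -4/(1*(1 + 1))*31 = -4*1/2*31 = -4*1*½*31 = -2*31 = -62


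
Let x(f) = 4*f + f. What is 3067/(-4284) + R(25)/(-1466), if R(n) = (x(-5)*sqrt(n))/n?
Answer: -2237401/3140172 ≈ -0.71251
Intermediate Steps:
x(f) = 5*f
R(n) = -25/sqrt(n) (R(n) = ((5*(-5))*sqrt(n))/n = (-25*sqrt(n))/n = -25/sqrt(n))
3067/(-4284) + R(25)/(-1466) = 3067/(-4284) - 25/sqrt(25)/(-1466) = 3067*(-1/4284) - 25*1/5*(-1/1466) = -3067/4284 - 5*(-1/1466) = -3067/4284 + 5/1466 = -2237401/3140172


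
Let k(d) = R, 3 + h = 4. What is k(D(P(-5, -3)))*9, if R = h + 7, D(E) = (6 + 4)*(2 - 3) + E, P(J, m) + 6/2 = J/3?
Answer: 72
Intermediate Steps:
P(J, m) = -3 + J/3
D(E) = -10 + E (D(E) = 10*(-1) + E = -10 + E)
h = 1 (h = -3 + 4 = 1)
R = 8 (R = 1 + 7 = 8)
k(d) = 8
k(D(P(-5, -3)))*9 = 8*9 = 72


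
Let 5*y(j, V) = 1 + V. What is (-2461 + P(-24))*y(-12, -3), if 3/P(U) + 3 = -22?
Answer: 123056/125 ≈ 984.45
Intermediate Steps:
y(j, V) = 1/5 + V/5 (y(j, V) = (1 + V)/5 = 1/5 + V/5)
P(U) = -3/25 (P(U) = 3/(-3 - 22) = 3/(-25) = 3*(-1/25) = -3/25)
(-2461 + P(-24))*y(-12, -3) = (-2461 - 3/25)*(1/5 + (1/5)*(-3)) = -61528*(1/5 - 3/5)/25 = -61528/25*(-2/5) = 123056/125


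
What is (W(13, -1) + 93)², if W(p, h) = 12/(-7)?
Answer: 408321/49 ≈ 8333.1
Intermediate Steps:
W(p, h) = -12/7 (W(p, h) = 12*(-⅐) = -12/7)
(W(13, -1) + 93)² = (-12/7 + 93)² = (639/7)² = 408321/49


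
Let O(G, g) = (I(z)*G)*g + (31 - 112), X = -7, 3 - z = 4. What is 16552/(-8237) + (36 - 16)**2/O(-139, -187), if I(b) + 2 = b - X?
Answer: -1716309032/855750167 ≈ -2.0056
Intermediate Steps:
z = -1 (z = 3 - 1*4 = 3 - 4 = -1)
I(b) = 5 + b (I(b) = -2 + (b - 1*(-7)) = -2 + (b + 7) = -2 + (7 + b) = 5 + b)
O(G, g) = -81 + 4*G*g (O(G, g) = ((5 - 1)*G)*g + (31 - 112) = (4*G)*g - 81 = 4*G*g - 81 = -81 + 4*G*g)
16552/(-8237) + (36 - 16)**2/O(-139, -187) = 16552/(-8237) + (36 - 16)**2/(-81 + 4*(-139)*(-187)) = 16552*(-1/8237) + 20**2/(-81 + 103972) = -16552/8237 + 400/103891 = -1716309032/855750167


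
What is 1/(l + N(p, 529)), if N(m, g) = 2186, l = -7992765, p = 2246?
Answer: -1/7990579 ≈ -1.2515e-7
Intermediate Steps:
1/(l + N(p, 529)) = 1/(-7992765 + 2186) = 1/(-7990579) = -1/7990579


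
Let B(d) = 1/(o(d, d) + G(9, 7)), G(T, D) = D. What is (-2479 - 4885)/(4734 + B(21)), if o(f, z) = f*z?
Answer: -3299072/2120833 ≈ -1.5556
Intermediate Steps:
B(d) = 1/(7 + d**2) (B(d) = 1/(d*d + 7) = 1/(d**2 + 7) = 1/(7 + d**2))
(-2479 - 4885)/(4734 + B(21)) = (-2479 - 4885)/(4734 + 1/(7 + 21**2)) = -7364/(4734 + 1/(7 + 441)) = -7364/(4734 + 1/448) = -7364/2120833/448 = -7364*448/2120833 = -3299072/2120833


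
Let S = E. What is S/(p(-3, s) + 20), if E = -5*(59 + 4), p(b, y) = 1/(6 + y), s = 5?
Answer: -3465/221 ≈ -15.679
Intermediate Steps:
E = -315 (E = -5*63 = -315)
S = -315
S/(p(-3, s) + 20) = -315/(1/(6 + 5) + 20) = -315/(1/11 + 20) = -315/(221/11) = (11/221)*(-315) = -3465/221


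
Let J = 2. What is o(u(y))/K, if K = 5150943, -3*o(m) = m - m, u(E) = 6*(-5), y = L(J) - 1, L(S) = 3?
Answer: 0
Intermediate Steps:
y = 2 (y = 3 - 1 = 2)
u(E) = -30
o(m) = 0 (o(m) = -(m - m)/3 = -⅓*0 = 0)
o(u(y))/K = 0/5150943 = 0*(1/5150943) = 0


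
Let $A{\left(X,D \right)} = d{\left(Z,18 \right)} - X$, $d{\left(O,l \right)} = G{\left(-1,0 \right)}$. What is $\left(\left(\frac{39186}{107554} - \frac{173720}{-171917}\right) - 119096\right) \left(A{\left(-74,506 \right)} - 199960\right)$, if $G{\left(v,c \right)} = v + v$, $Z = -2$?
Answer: $\frac{220086943731500959984}{9245180509} \approx 2.3806 \cdot 10^{10}$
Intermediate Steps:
$G{\left(v,c \right)} = 2 v$
$d{\left(O,l \right)} = -2$ ($d{\left(O,l \right)} = 2 \left(-1\right) = -2$)
$A{\left(X,D \right)} = -2 - X$
$\left(\left(\frac{39186}{107554} - \frac{173720}{-171917}\right) - 119096\right) \left(A{\left(-74,506 \right)} - 199960\right) = \left(\left(\frac{39186}{107554} - \frac{173720}{-171917}\right) - 119096\right) \left(\left(-2 - -74\right) - 199960\right) = \left(\left(39186 \cdot \frac{1}{107554} - - \frac{173720}{171917}\right) - 119096\right) \left(\left(-2 + 74\right) - 199960\right) = \left(\left(\frac{19593}{53777} + \frac{173720}{171917}\right) - 119096\right) \left(72 - 199960\right) = \left(\frac{12710510221}{9245180509} - 119096\right) \left(-199888\right) = \left(- \frac{1101051307389643}{9245180509}\right) \left(-199888\right) = \frac{220086943731500959984}{9245180509}$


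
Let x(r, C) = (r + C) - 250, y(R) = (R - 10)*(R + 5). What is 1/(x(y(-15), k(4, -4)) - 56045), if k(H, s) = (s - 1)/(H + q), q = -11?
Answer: -7/392310 ≈ -1.7843e-5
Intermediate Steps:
y(R) = (-10 + R)*(5 + R)
k(H, s) = (-1 + s)/(-11 + H) (k(H, s) = (s - 1)/(H - 11) = (-1 + s)/(-11 + H))
x(r, C) = -250 + C + r (x(r, C) = (C + r) - 250 = -250 + C + r)
1/(x(y(-15), k(4, -4)) - 56045) = 1/((-250 + (-1 - 4)/(-11 + 4) + (-50 + (-15)² - 5*(-15))) - 56045) = 1/((-250 - 5/(-7) + (-50 + 225 + 75)) - 56045) = 1/((-250 - ⅐*(-5) + 250) - 56045) = 1/((-250 + 5/7 + 250) - 56045) = 1/(5/7 - 56045) = 1/(-392310/7) = -7/392310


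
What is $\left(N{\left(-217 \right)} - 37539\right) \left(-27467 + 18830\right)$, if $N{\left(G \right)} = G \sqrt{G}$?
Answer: $324224343 + 1874229 i \sqrt{217} \approx 3.2422 \cdot 10^{8} + 2.7609 \cdot 10^{7} i$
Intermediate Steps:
$N{\left(G \right)} = G^{\frac{3}{2}}$
$\left(N{\left(-217 \right)} - 37539\right) \left(-27467 + 18830\right) = \left(\left(-217\right)^{\frac{3}{2}} - 37539\right) \left(-27467 + 18830\right) = \left(- 217 i \sqrt{217} - 37539\right) \left(-8637\right) = \left(-37539 - 217 i \sqrt{217}\right) \left(-8637\right) = 324224343 + 1874229 i \sqrt{217}$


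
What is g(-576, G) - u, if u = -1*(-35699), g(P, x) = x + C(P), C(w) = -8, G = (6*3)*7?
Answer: -35581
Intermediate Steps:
G = 126 (G = 18*7 = 126)
g(P, x) = -8 + x (g(P, x) = x - 8 = -8 + x)
u = 35699
g(-576, G) - u = (-8 + 126) - 1*35699 = 118 - 35699 = -35581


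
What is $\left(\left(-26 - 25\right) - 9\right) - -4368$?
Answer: $4308$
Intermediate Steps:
$\left(\left(-26 - 25\right) - 9\right) - -4368 = \left(-51 - 9\right) + 4368 = -60 + 4368 = 4308$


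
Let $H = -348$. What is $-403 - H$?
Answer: $-55$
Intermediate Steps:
$-403 - H = -403 - -348 = -403 + 348 = -55$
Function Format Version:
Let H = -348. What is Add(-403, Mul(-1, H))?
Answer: -55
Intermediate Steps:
Add(-403, Mul(-1, H)) = Add(-403, Mul(-1, -348)) = Add(-403, 348) = -55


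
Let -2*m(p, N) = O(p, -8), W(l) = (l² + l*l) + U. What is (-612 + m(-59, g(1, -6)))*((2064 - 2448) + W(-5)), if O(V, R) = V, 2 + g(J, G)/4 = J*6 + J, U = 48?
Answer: 166595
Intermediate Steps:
g(J, G) = -8 + 28*J (g(J, G) = -8 + 4*(J*6 + J) = -8 + 4*(6*J + J) = -8 + 4*(7*J) = -8 + 28*J)
W(l) = 48 + 2*l² (W(l) = (l² + l*l) + 48 = (l² + l²) + 48 = 2*l² + 48 = 48 + 2*l²)
m(p, N) = -p/2
(-612 + m(-59, g(1, -6)))*((2064 - 2448) + W(-5)) = (-612 - ½*(-59))*((2064 - 2448) + (48 + 2*(-5)²)) = (-612 + 59/2)*(-384 + (48 + 2*25)) = -1165*(-384 + (48 + 50))/2 = -1165*(-384 + 98)/2 = -1165/2*(-286) = 166595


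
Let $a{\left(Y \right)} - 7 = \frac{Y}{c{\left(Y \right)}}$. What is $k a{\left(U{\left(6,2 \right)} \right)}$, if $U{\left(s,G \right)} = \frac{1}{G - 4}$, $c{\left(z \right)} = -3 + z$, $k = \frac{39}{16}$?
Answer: $\frac{975}{56} \approx 17.411$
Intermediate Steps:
$k = \frac{39}{16}$ ($k = 39 \cdot \frac{1}{16} = \frac{39}{16} \approx 2.4375$)
$U{\left(s,G \right)} = \frac{1}{-4 + G}$
$a{\left(Y \right)} = 7 + \frac{Y}{-3 + Y}$
$k a{\left(U{\left(6,2 \right)} \right)} = \frac{39 \frac{-21 + \frac{8}{-4 + 2}}{-3 + \frac{1}{-4 + 2}}}{16} = \frac{39 \frac{-21 + \frac{8}{-2}}{-3 + \frac{1}{-2}}}{16} = \frac{39 \frac{-21 + 8 \left(- \frac{1}{2}\right)}{-3 - \frac{1}{2}}}{16} = \frac{39 \frac{-21 - 4}{- \frac{7}{2}}}{16} = \frac{39 \left(\left(- \frac{2}{7}\right) \left(-25\right)\right)}{16} = \frac{39}{16} \cdot \frac{50}{7} = \frac{975}{56}$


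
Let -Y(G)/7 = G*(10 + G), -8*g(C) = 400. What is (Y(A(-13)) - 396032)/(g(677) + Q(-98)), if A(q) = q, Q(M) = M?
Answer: 396305/148 ≈ 2677.7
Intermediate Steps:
g(C) = -50 (g(C) = -1/8*400 = -50)
Y(G) = -7*G*(10 + G)
(Y(A(-13)) - 396032)/(g(677) + Q(-98)) = (-7*(-13)*(10 - 13) - 396032)/(-50 - 98) = (-7*(-13)*(-3) - 396032)/(-148) = (-273 - 396032)*(-1/148) = -396305*(-1/148) = 396305/148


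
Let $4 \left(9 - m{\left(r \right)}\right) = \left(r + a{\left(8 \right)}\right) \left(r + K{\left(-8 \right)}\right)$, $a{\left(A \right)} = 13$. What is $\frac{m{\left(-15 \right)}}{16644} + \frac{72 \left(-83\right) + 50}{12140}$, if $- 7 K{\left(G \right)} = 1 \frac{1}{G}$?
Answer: $- \frac{2761192717}{5657628480} \approx -0.48805$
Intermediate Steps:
$K{\left(G \right)} = - \frac{1}{7 G}$ ($K{\left(G \right)} = - \frac{1 \frac{1}{G}}{7} = - \frac{1}{7 G}$)
$m{\left(r \right)} = 9 - \frac{\left(13 + r\right) \left(\frac{1}{56} + r\right)}{4}$ ($m{\left(r \right)} = 9 - \frac{\left(r + 13\right) \left(r - \frac{1}{7 \left(-8\right)}\right)}{4} = 9 - \frac{\left(13 + r\right) \left(r - - \frac{1}{56}\right)}{4} = 9 - \frac{\left(13 + r\right) \left(r + \frac{1}{56}\right)}{4} = 9 - \frac{\left(13 + r\right) \left(\frac{1}{56} + r\right)}{4}$)
$\frac{m{\left(-15 \right)}}{16644} + \frac{72 \left(-83\right) + 50}{12140} = \frac{\frac{2003}{224} - - \frac{10935}{224} - \frac{\left(-15\right)^{2}}{4}}{16644} + \frac{72 \left(-83\right) + 50}{12140} = \left(\frac{2003}{224} + \frac{10935}{224} - \frac{225}{4}\right) \frac{1}{16644} + \left(-5976 + 50\right) \frac{1}{12140} = \left(\frac{2003}{224} + \frac{10935}{224} - \frac{225}{4}\right) \frac{1}{16644} - \frac{2963}{6070} = \frac{169}{112} \cdot \frac{1}{16644} - \frac{2963}{6070} = \frac{169}{1864128} - \frac{2963}{6070} = - \frac{2761192717}{5657628480}$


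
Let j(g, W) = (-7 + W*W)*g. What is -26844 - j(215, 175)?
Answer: -6609714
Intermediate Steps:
j(g, W) = g*(-7 + W**2) (j(g, W) = (-7 + W**2)*g = g*(-7 + W**2))
-26844 - j(215, 175) = -26844 - 215*(-7 + 175**2) = -26844 - 215*(-7 + 30625) = -26844 - 215*30618 = -26844 - 1*6582870 = -26844 - 6582870 = -6609714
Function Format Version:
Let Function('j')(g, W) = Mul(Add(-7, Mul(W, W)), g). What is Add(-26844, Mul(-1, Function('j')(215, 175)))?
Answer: -6609714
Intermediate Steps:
Function('j')(g, W) = Mul(g, Add(-7, Pow(W, 2))) (Function('j')(g, W) = Mul(Add(-7, Pow(W, 2)), g) = Mul(g, Add(-7, Pow(W, 2))))
Add(-26844, Mul(-1, Function('j')(215, 175))) = Add(-26844, Mul(-1, Mul(215, Add(-7, Pow(175, 2))))) = Add(-26844, Mul(-1, Mul(215, Add(-7, 30625)))) = Add(-26844, Mul(-1, Mul(215, 30618))) = Add(-26844, Mul(-1, 6582870)) = Add(-26844, -6582870) = -6609714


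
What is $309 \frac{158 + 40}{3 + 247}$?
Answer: $\frac{30591}{125} \approx 244.73$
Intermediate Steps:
$309 \frac{158 + 40}{3 + 247} = 309 \cdot \frac{198}{250} = 309 \cdot 198 \cdot \frac{1}{250} = 309 \cdot \frac{99}{125} = \frac{30591}{125}$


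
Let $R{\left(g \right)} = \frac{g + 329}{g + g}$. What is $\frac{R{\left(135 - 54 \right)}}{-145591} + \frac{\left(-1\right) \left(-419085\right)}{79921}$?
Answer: $\frac{120541438030}{22987757151} \approx 5.2437$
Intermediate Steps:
$R{\left(g \right)} = \frac{329 + g}{2 g}$
$\frac{R{\left(135 - 54 \right)}}{-145591} + \frac{\left(-1\right) \left(-419085\right)}{79921} = \frac{\frac{1}{2} \frac{1}{135 - 54} \left(329 + \left(135 - 54\right)\right)}{-145591} + \frac{\left(-1\right) \left(-419085\right)}{79921} = \frac{329 + \left(135 - 54\right)}{2 \left(135 - 54\right)} \left(- \frac{1}{145591}\right) + 419085 \cdot \frac{1}{79921} = \frac{329 + 81}{2 \cdot 81} \left(- \frac{1}{145591}\right) + \frac{419085}{79921} = \frac{1}{2} \cdot \frac{1}{81} \cdot 410 \left(- \frac{1}{145591}\right) + \frac{419085}{79921} = \frac{205}{81} \left(- \frac{1}{145591}\right) + \frac{419085}{79921} = - \frac{5}{287631} + \frac{419085}{79921} = \frac{120541438030}{22987757151}$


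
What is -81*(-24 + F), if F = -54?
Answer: 6318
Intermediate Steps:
-81*(-24 + F) = -81*(-24 - 54) = -81*(-78) = 6318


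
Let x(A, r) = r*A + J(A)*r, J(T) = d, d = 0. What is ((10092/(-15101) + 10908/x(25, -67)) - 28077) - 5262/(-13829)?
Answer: -9823520767697757/349793146075 ≈ -28084.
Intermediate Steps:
J(T) = 0
x(A, r) = A*r (x(A, r) = r*A + 0*r = A*r + 0 = A*r)
((10092/(-15101) + 10908/x(25, -67)) - 28077) - 5262/(-13829) = ((10092/(-15101) + 10908/((25*(-67)))) - 28077) - 5262/(-13829) = ((10092*(-1/15101) + 10908/(-1675)) - 28077) - 5262*(-1/13829) = ((-10092/15101 + 10908*(-1/1675)) - 28077) + 5262/13829 = ((-10092/15101 - 10908/1675) - 28077) + 5262/13829 = (-181625808/25294175 - 28077) + 5262/13829 = -710366177283/25294175 + 5262/13829 = -9823520767697757/349793146075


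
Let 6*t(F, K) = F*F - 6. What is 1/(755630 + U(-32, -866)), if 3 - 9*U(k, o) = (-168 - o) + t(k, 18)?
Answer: 27/20399416 ≈ 1.3236e-6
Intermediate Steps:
t(F, K) = -1 + F²/6 (t(F, K) = (F*F - 6)/6 = (F² - 6)/6 = (-6 + F²)/6 = -1 + F²/6)
U(k, o) = 172/9 - k²/54 + o/9 (U(k, o) = ⅓ - ((-168 - o) + (-1 + k²/6))/9 = ⅓ - (-169 - o + k²/6)/9 = ⅓ + (169/9 - k²/54 + o/9) = 172/9 - k²/54 + o/9)
1/(755630 + U(-32, -866)) = 1/(755630 + (172/9 - 1/54*(-32)² + (⅑)*(-866))) = 1/(755630 + (172/9 - 1/54*1024 - 866/9)) = 1/(755630 + (172/9 - 512/27 - 866/9)) = 1/(755630 - 2594/27) = 1/(20399416/27) = 27/20399416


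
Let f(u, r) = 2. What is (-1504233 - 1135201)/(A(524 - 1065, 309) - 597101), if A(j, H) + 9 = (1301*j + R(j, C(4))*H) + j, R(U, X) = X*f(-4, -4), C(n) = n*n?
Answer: 1319717/645802 ≈ 2.0435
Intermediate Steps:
C(n) = n²
R(U, X) = 2*X (R(U, X) = X*2 = 2*X)
A(j, H) = -9 + 32*H + 1302*j (A(j, H) = -9 + ((1301*j + (2*4²)*H) + j) = -9 + ((1301*j + (2*16)*H) + j) = -9 + ((1301*j + 32*H) + j) = -9 + ((32*H + 1301*j) + j) = -9 + (32*H + 1302*j) = -9 + 32*H + 1302*j)
(-1504233 - 1135201)/(A(524 - 1065, 309) - 597101) = (-1504233 - 1135201)/((-9 + 32*309 + 1302*(524 - 1065)) - 597101) = -2639434/((-9 + 9888 + 1302*(-541)) - 597101) = -2639434/((-9 + 9888 - 704382) - 597101) = -2639434/(-694503 - 597101) = -2639434/(-1291604) = -2639434*(-1/1291604) = 1319717/645802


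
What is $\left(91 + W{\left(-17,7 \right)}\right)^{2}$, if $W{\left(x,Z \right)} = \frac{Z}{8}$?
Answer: $\frac{540225}{64} \approx 8441.0$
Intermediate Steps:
$W{\left(x,Z \right)} = \frac{Z}{8}$ ($W{\left(x,Z \right)} = Z \frac{1}{8} = \frac{Z}{8}$)
$\left(91 + W{\left(-17,7 \right)}\right)^{2} = \left(91 + \frac{1}{8} \cdot 7\right)^{2} = \left(91 + \frac{7}{8}\right)^{2} = \left(\frac{735}{8}\right)^{2} = \frac{540225}{64}$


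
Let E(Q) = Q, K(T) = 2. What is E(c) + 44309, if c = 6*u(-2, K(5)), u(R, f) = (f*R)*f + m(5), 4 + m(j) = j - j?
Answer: 44237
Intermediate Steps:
m(j) = -4 (m(j) = -4 + (j - j) = -4 + 0 = -4)
u(R, f) = -4 + R*f² (u(R, f) = (f*R)*f - 4 = (R*f)*f - 4 = R*f² - 4 = -4 + R*f²)
c = -72 (c = 6*(-4 - 2*2²) = 6*(-4 - 2*4) = 6*(-4 - 8) = 6*(-12) = -72)
E(c) + 44309 = -72 + 44309 = 44237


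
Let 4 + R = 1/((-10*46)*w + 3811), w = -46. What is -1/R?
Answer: 24971/99883 ≈ 0.25000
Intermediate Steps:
R = -99883/24971 (R = -4 + 1/(-10*46*(-46) + 3811) = -4 + 1/(-460*(-46) + 3811) = -4 + 1/(21160 + 3811) = -4 + 1/24971 = -99883/24971 ≈ -4.0000)
-1/R = -1/(-99883/24971) = -1*(-24971/99883) = 24971/99883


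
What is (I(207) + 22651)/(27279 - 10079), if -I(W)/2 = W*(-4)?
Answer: 24307/17200 ≈ 1.4132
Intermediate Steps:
I(W) = 8*W (I(W) = -2*W*(-4) = -(-8)*W = 8*W)
(I(207) + 22651)/(27279 - 10079) = (8*207 + 22651)/(27279 - 10079) = (1656 + 22651)/17200 = 24307*(1/17200) = 24307/17200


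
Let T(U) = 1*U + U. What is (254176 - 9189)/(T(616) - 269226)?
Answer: -244987/267994 ≈ -0.91415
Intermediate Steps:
T(U) = 2*U (T(U) = U + U = 2*U)
(254176 - 9189)/(T(616) - 269226) = (254176 - 9189)/(2*616 - 269226) = 244987/(1232 - 269226) = 244987/(-267994) = 244987*(-1/267994) = -244987/267994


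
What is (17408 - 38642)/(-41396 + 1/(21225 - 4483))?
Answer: 118499876/231017277 ≈ 0.51295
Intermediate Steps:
(17408 - 38642)/(-41396 + 1/(21225 - 4483)) = -21234/(-41396 + 1/16742) = -21234/(-693051831/16742) = -21234*(-16742/693051831) = 118499876/231017277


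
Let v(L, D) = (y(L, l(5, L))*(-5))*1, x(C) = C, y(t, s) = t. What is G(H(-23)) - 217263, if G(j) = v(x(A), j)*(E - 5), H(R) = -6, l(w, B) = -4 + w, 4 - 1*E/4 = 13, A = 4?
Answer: -216443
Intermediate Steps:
E = -36 (E = 16 - 4*13 = 16 - 52 = -36)
v(L, D) = -5*L (v(L, D) = (L*(-5))*1 = -5*L*1 = -5*L)
G(j) = 820 (G(j) = (-5*4)*(-36 - 5) = -20*(-41) = 820)
G(H(-23)) - 217263 = 820 - 217263 = -216443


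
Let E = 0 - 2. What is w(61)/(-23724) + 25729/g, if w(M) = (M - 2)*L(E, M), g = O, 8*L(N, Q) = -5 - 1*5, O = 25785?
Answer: 272131751/271877040 ≈ 1.0009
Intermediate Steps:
E = -2
L(N, Q) = -5/4 (L(N, Q) = (-5 - 1*5)/8 = (-5 - 5)/8 = (1/8)*(-10) = -5/4)
g = 25785
w(M) = 5/2 - 5*M/4 (w(M) = (M - 2)*(-5/4) = (-2 + M)*(-5/4) = 5/2 - 5*M/4)
w(61)/(-23724) + 25729/g = (5/2 - 5/4*61)/(-23724) + 25729/25785 = (5/2 - 305/4)*(-1/23724) + 25729*(1/25785) = -295/4*(-1/23724) + 25729/25785 = 295/94896 + 25729/25785 = 272131751/271877040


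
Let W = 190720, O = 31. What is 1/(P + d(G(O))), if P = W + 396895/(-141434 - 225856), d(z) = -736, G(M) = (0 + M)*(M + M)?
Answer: 73458/13955765293 ≈ 5.2636e-6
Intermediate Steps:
G(M) = 2*M² (G(M) = M*(2*M) = 2*M²)
P = 14009830381/73458 (P = 190720 + 396895/(-141434 - 225856) = 190720 + 396895/(-367290) = 190720 + 396895*(-1/367290) = 190720 - 79379/73458 = 14009830381/73458 ≈ 1.9072e+5)
1/(P + d(G(O))) = 1/(14009830381/73458 - 736) = 1/(13955765293/73458) = 73458/13955765293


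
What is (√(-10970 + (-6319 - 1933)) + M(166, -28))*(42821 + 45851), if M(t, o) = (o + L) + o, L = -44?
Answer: -8867200 + 88672*I*√19222 ≈ -8.8672e+6 + 1.2294e+7*I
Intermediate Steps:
M(t, o) = -44 + 2*o (M(t, o) = (o - 44) + o = (-44 + o) + o = -44 + 2*o)
(√(-10970 + (-6319 - 1933)) + M(166, -28))*(42821 + 45851) = (√(-10970 + (-6319 - 1933)) + (-44 + 2*(-28)))*(42821 + 45851) = (√(-10970 - 8252) + (-44 - 56))*88672 = (√(-19222) - 100)*88672 = (I*√19222 - 100)*88672 = (-100 + I*√19222)*88672 = -8867200 + 88672*I*√19222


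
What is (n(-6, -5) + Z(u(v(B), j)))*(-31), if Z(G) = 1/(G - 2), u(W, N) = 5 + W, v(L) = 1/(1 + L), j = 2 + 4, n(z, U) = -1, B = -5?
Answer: 217/11 ≈ 19.727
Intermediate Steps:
j = 6
Z(G) = 1/(-2 + G)
(n(-6, -5) + Z(u(v(B), j)))*(-31) = (-1 + 1/(-2 + (5 + 1/(1 - 5))))*(-31) = (-1 + 1/(-2 + (5 + 1/(-4))))*(-31) = (-1 + 1/(-2 + (5 - ¼)))*(-31) = (-1 + 1/(-2 + 19/4))*(-31) = (-1 + 1/(11/4))*(-31) = (-1 + 4/11)*(-31) = -7/11*(-31) = 217/11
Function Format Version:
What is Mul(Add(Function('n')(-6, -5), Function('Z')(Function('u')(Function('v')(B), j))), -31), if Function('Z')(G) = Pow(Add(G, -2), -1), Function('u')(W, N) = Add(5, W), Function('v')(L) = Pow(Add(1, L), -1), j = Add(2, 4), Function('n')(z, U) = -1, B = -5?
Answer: Rational(217, 11) ≈ 19.727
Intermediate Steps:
j = 6
Function('Z')(G) = Pow(Add(-2, G), -1)
Mul(Add(Function('n')(-6, -5), Function('Z')(Function('u')(Function('v')(B), j))), -31) = Mul(Add(-1, Pow(Add(-2, Add(5, Pow(Add(1, -5), -1))), -1)), -31) = Mul(Add(-1, Pow(Add(-2, Add(5, Pow(-4, -1))), -1)), -31) = Mul(Add(-1, Pow(Add(-2, Add(5, Rational(-1, 4))), -1)), -31) = Mul(Add(-1, Pow(Add(-2, Rational(19, 4)), -1)), -31) = Mul(Add(-1, Pow(Rational(11, 4), -1)), -31) = Mul(Add(-1, Rational(4, 11)), -31) = Mul(Rational(-7, 11), -31) = Rational(217, 11)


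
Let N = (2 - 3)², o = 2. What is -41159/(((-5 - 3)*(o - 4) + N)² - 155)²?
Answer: -41159/17956 ≈ -2.2922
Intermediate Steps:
N = 1 (N = (-1)² = 1)
-41159/(((-5 - 3)*(o - 4) + N)² - 155)² = -41159/(((-5 - 3)*(2 - 4) + 1)² - 155)² = -41159/((-8*(-2) + 1)² - 155)² = -41159/((16 + 1)² - 155)² = -41159/(17² - 155)² = -41159/(289 - 155)² = -41159/(134²) = -41159/17956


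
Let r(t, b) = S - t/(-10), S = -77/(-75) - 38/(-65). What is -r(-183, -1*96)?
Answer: 32543/1950 ≈ 16.689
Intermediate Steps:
S = 1571/975 (S = -77*(-1/75) - 38*(-1/65) = 77/75 + 38/65 = 1571/975 ≈ 1.6113)
r(t, b) = 1571/975 + t/10 (r(t, b) = 1571/975 - t/(-10) = 1571/975 - t*(-1)/10 = 1571/975 - (-1)*t/10 = 1571/975 + t/10)
-r(-183, -1*96) = -(1571/975 + (⅒)*(-183)) = -(1571/975 - 183/10) = -1*(-32543/1950) = 32543/1950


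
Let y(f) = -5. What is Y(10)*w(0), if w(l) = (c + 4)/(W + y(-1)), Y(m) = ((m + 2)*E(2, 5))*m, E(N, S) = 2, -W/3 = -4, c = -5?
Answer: -240/7 ≈ -34.286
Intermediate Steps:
W = 12 (W = -3*(-4) = 12)
Y(m) = m*(4 + 2*m) (Y(m) = ((m + 2)*2)*m = ((2 + m)*2)*m = (4 + 2*m)*m = m*(4 + 2*m))
w(l) = -⅐ (w(l) = (-5 + 4)/(12 - 5) = -1/7 = -1*⅐ = -⅐)
Y(10)*w(0) = (2*10*(2 + 10))*(-⅐) = (2*10*12)*(-⅐) = 240*(-⅐) = -240/7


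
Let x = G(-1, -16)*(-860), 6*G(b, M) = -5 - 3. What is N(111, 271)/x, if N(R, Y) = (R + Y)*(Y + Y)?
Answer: 155283/860 ≈ 180.56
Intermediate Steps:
G(b, M) = -4/3 (G(b, M) = (-5 - 3)/6 = (⅙)*(-8) = -4/3)
x = 3440/3 (x = -4/3*(-860) = 3440/3 ≈ 1146.7)
N(R, Y) = 2*Y*(R + Y) (N(R, Y) = (R + Y)*(2*Y) = 2*Y*(R + Y))
N(111, 271)/x = (2*271*(111 + 271))/(3440/3) = (2*271*382)*(3/3440) = 207044*(3/3440) = 155283/860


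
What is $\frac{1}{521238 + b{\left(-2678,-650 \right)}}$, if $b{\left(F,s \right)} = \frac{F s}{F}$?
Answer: $\frac{1}{520588} \approx 1.9209 \cdot 10^{-6}$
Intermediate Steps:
$b{\left(F,s \right)} = s$
$\frac{1}{521238 + b{\left(-2678,-650 \right)}} = \frac{1}{521238 - 650} = \frac{1}{520588}$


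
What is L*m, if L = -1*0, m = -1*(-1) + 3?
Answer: 0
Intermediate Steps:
m = 4 (m = 1 + 3 = 4)
L = 0
L*m = 0*4 = 0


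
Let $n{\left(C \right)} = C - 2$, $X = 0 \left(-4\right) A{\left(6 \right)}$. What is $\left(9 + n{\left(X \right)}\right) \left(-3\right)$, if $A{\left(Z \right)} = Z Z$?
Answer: $-21$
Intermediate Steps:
$A{\left(Z \right)} = Z^{2}$
$X = 0$ ($X = 0 \left(-4\right) 6^{2} = 0 \cdot 36 = 0$)
$n{\left(C \right)} = -2 + C$
$\left(9 + n{\left(X \right)}\right) \left(-3\right) = \left(9 + \left(-2 + 0\right)\right) \left(-3\right) = \left(9 - 2\right) \left(-3\right) = 7 \left(-3\right) = -21$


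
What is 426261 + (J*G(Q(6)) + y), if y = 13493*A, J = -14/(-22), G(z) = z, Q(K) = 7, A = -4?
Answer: 4095228/11 ≈ 3.7229e+5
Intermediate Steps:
J = 7/11 (J = -14*(-1/22) = 7/11 ≈ 0.63636)
y = -53972 (y = 13493*(-4) = -53972)
426261 + (J*G(Q(6)) + y) = 426261 + ((7/11)*7 - 53972) = 426261 + (49/11 - 53972) = 426261 - 593643/11 = 4095228/11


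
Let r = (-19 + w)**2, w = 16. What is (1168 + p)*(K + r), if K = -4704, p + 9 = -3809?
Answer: 12441750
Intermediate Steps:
p = -3818 (p = -9 - 3809 = -3818)
r = 9 (r = (-19 + 16)**2 = (-3)**2 = 9)
(1168 + p)*(K + r) = (1168 - 3818)*(-4704 + 9) = -2650*(-4695) = 12441750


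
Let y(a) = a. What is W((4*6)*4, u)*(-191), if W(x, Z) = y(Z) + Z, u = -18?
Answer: 6876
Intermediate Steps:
W(x, Z) = 2*Z (W(x, Z) = Z + Z = 2*Z)
W((4*6)*4, u)*(-191) = (2*(-18))*(-191) = -36*(-191) = 6876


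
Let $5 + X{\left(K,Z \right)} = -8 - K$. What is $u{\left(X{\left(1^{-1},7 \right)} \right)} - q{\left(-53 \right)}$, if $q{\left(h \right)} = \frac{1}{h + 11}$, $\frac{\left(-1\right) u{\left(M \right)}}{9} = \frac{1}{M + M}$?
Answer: $\frac{29}{84} \approx 0.34524$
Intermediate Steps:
$X{\left(K,Z \right)} = -13 - K$ ($X{\left(K,Z \right)} = -5 - \left(8 + K\right) = -13 - K$)
$u{\left(M \right)} = - \frac{9}{2 M}$ ($u{\left(M \right)} = - \frac{9}{M + M} = - \frac{9}{2 M}$)
$q{\left(h \right)} = \frac{1}{11 + h}$
$u{\left(X{\left(1^{-1},7 \right)} \right)} - q{\left(-53 \right)} = - \frac{9}{2 \left(-13 - 1^{-1}\right)} - \frac{1}{11 - 53} = - \frac{9}{2 \left(-13 - 1\right)} - \frac{1}{-42} = - \frac{9}{2 \left(-13 - 1\right)} - - \frac{1}{42} = - \frac{9}{2 \left(-14\right)} + \frac{1}{42} = \left(- \frac{9}{2}\right) \left(- \frac{1}{14}\right) + \frac{1}{42} = \frac{9}{28} + \frac{1}{42} = \frac{29}{84}$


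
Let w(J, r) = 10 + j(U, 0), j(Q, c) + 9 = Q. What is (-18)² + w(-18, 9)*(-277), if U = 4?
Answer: -1061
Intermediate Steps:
j(Q, c) = -9 + Q
w(J, r) = 5 (w(J, r) = 10 + (-9 + 4) = 10 - 5 = 5)
(-18)² + w(-18, 9)*(-277) = (-18)² + 5*(-277) = 324 - 1385 = -1061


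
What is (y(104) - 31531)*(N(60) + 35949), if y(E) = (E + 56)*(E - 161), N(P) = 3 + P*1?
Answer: -1463923812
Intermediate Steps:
N(P) = 3 + P
y(E) = (-161 + E)*(56 + E) (y(E) = (56 + E)*(-161 + E) = (-161 + E)*(56 + E))
(y(104) - 31531)*(N(60) + 35949) = ((-9016 + 104**2 - 105*104) - 31531)*((3 + 60) + 35949) = ((-9016 + 10816 - 10920) - 31531)*(63 + 35949) = (-9120 - 31531)*36012 = -40651*36012 = -1463923812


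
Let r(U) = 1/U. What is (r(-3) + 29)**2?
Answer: 7396/9 ≈ 821.78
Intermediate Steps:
(r(-3) + 29)**2 = (1/(-3) + 29)**2 = (-1/3 + 29)**2 = (86/3)**2 = 7396/9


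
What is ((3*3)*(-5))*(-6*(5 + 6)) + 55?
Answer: 3025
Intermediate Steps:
((3*3)*(-5))*(-6*(5 + 6)) + 55 = (9*(-5))*(-6*11) + 55 = -45*(-66) + 55 = 2970 + 55 = 3025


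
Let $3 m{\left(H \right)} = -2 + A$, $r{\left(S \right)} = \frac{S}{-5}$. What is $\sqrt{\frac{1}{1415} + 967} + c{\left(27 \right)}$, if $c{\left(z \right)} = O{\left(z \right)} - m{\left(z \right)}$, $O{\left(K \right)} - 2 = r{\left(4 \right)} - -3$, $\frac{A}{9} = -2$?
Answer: $\frac{163}{15} + \frac{3 \sqrt{215128110}}{1415} \approx 41.963$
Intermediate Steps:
$A = -18$ ($A = 9 \left(-2\right) = -18$)
$r{\left(S \right)} = - \frac{S}{5}$ ($r{\left(S \right)} = S \left(- \frac{1}{5}\right) = - \frac{S}{5}$)
$m{\left(H \right)} = - \frac{20}{3}$ ($m{\left(H \right)} = \frac{-2 - 18}{3} = \frac{1}{3} \left(-20\right) = - \frac{20}{3}$)
$O{\left(K \right)} = \frac{21}{5}$ ($O{\left(K \right)} = 2 - - \frac{11}{5} = 2 + \left(- \frac{4}{5} + 3\right) = 2 + \frac{11}{5} = \frac{21}{5}$)
$c{\left(z \right)} = \frac{163}{15}$ ($c{\left(z \right)} = \frac{21}{5} - - \frac{20}{3} = \frac{21}{5} + \frac{20}{3} = \frac{163}{15}$)
$\sqrt{\frac{1}{1415} + 967} + c{\left(27 \right)} = \sqrt{\frac{1}{1415} + 967} + \frac{163}{15} = \sqrt{\frac{1368306}{1415}} + \frac{163}{15} = \frac{3 \sqrt{215128110}}{1415} + \frac{163}{15} = \frac{163}{15} + \frac{3 \sqrt{215128110}}{1415}$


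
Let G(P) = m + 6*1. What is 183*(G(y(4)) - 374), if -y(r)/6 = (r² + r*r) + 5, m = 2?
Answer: -66978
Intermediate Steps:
y(r) = -30 - 12*r² (y(r) = -6*((r² + r*r) + 5) = -6*((r² + r²) + 5) = -6*(2*r² + 5) = -6*(5 + 2*r²) = -30 - 12*r²)
G(P) = 8 (G(P) = 2 + 6*1 = 2 + 6 = 8)
183*(G(y(4)) - 374) = 183*(8 - 374) = 183*(-366) = -66978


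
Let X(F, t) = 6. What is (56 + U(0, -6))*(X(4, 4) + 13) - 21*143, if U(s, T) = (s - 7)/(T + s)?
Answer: -11501/6 ≈ -1916.8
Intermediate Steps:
U(s, T) = (-7 + s)/(T + s)
(56 + U(0, -6))*(X(4, 4) + 13) - 21*143 = (56 + (-7 + 0)/(-6 + 0))*(6 + 13) - 21*143 = (56 - 7/(-6))*19 - 3003 = (56 - ⅙*(-7))*19 - 3003 = (56 + 7/6)*19 - 3003 = (343/6)*19 - 3003 = 6517/6 - 3003 = -11501/6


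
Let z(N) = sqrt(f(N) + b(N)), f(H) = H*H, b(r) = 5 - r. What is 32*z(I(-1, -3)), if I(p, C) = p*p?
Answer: 32*sqrt(5) ≈ 71.554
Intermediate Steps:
I(p, C) = p**2
f(H) = H**2
z(N) = sqrt(5 + N**2 - N) (z(N) = sqrt(N**2 + (5 - N)) = sqrt(5 + N**2 - N))
32*z(I(-1, -3)) = 32*sqrt(5 + ((-1)**2)**2 - 1*(-1)**2) = 32*sqrt(5 + 1**2 - 1*1) = 32*sqrt(5 + 1 - 1) = 32*sqrt(5)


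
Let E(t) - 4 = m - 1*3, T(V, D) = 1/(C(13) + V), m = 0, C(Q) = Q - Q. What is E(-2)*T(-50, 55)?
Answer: -1/50 ≈ -0.020000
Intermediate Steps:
C(Q) = 0
T(V, D) = 1/V (T(V, D) = 1/(0 + V) = 1/V)
E(t) = 1 (E(t) = 4 + (0 - 1*3) = 4 + (0 - 3) = 4 - 3 = 1)
E(-2)*T(-50, 55) = 1/(-50) = 1*(-1/50) = -1/50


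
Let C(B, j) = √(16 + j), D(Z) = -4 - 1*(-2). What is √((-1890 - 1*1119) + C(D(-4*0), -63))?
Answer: √(-3009 + I*√47) ≈ 0.0625 + 54.854*I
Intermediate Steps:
D(Z) = -2 (D(Z) = -4 + 2 = -2)
√((-1890 - 1*1119) + C(D(-4*0), -63)) = √((-1890 - 1*1119) + √(16 - 63)) = √((-1890 - 1119) + √(-47)) = √(-3009 + I*√47)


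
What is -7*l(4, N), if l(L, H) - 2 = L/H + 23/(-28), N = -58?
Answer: -901/116 ≈ -7.7672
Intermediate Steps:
l(L, H) = 33/28 + L/H (l(L, H) = 2 + (L/H + 23/(-28)) = 2 + (L/H + 23*(-1/28)) = 2 + (L/H - 23/28) = 2 + (-23/28 + L/H) = 33/28 + L/H)
-7*l(4, N) = -7*(33/28 + 4/(-58)) = -7*(33/28 + 4*(-1/58)) = -7*(33/28 - 2/29) = -7*901/812 = -901/116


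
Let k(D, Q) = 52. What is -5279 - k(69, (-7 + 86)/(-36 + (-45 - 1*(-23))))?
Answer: -5331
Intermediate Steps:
-5279 - k(69, (-7 + 86)/(-36 + (-45 - 1*(-23)))) = -5279 - 1*52 = -5279 - 52 = -5331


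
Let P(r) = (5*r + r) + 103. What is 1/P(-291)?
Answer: -1/1643 ≈ -0.00060864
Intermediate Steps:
P(r) = 103 + 6*r (P(r) = 6*r + 103 = 103 + 6*r)
1/P(-291) = 1/(103 + 6*(-291)) = 1/(103 - 1746) = 1/(-1643) = -1/1643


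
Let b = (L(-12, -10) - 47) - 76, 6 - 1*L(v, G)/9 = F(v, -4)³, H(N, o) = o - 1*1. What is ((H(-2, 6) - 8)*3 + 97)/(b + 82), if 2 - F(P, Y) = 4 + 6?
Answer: 88/4621 ≈ 0.019044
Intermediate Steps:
H(N, o) = -1 + o (H(N, o) = o - 1 = -1 + o)
F(P, Y) = -8 (F(P, Y) = 2 - (4 + 6) = 2 - 1*10 = 2 - 10 = -8)
L(v, G) = 4662 (L(v, G) = 54 - 9*(-8)³ = 54 - 9*(-512) = 54 + 4608 = 4662)
b = 4539 (b = (4662 - 47) - 76 = 4615 - 76 = 4539)
((H(-2, 6) - 8)*3 + 97)/(b + 82) = (((-1 + 6) - 8)*3 + 97)/(4539 + 82) = ((5 - 8)*3 + 97)/4621 = (-3*3 + 97)*(1/4621) = (-9 + 97)*(1/4621) = 88*(1/4621) = 88/4621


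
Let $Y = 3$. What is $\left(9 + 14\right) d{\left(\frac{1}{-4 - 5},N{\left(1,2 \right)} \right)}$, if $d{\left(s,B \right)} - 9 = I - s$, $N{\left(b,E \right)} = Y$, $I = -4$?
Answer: $\frac{1058}{9} \approx 117.56$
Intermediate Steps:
$N{\left(b,E \right)} = 3$
$d{\left(s,B \right)} = 5 - s$ ($d{\left(s,B \right)} = 9 - \left(4 + s\right) = 5 - s$)
$\left(9 + 14\right) d{\left(\frac{1}{-4 - 5},N{\left(1,2 \right)} \right)} = \left(9 + 14\right) \left(5 - \frac{1}{-4 - 5}\right) = 23 \left(5 - \frac{1}{-9}\right) = 23 \left(5 - - \frac{1}{9}\right) = 23 \left(5 + \frac{1}{9}\right) = 23 \cdot \frac{46}{9} = \frac{1058}{9}$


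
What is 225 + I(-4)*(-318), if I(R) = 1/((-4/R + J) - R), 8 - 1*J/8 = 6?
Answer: 1469/7 ≈ 209.86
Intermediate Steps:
J = 16 (J = 64 - 8*6 = 64 - 48 = 16)
I(R) = 1/(16 - R - 4/R) (I(R) = 1/((-4/R + 16) - R) = 1/((16 - 4/R) - R) = 1/(16 - R - 4/R))
225 + I(-4)*(-318) = 225 - 1*(-4)/(4 + (-4)² - 16*(-4))*(-318) = 225 - 1*(-4)/(4 + 16 + 64)*(-318) = 225 - 1*(-4)/84*(-318) = 225 - 1*(-4)*1/84*(-318) = 225 + (1/21)*(-318) = 225 - 106/7 = 1469/7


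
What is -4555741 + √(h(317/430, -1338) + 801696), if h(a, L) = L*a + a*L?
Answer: -4555741 + √36967206210/215 ≈ -4.5548e+6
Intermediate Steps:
h(a, L) = 2*L*a (h(a, L) = L*a + L*a = 2*L*a)
-4555741 + √(h(317/430, -1338) + 801696) = -4555741 + √(2*(-1338)*(317/430) + 801696) = -4555741 + √(-424146/215 + 801696) = -4555741 + √(171940494/215) = -4555741 + √36967206210/215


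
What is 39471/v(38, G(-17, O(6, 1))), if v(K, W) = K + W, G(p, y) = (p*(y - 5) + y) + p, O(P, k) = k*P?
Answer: 39471/10 ≈ 3947.1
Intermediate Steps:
O(P, k) = P*k
G(p, y) = p + y + p*(-5 + y) (G(p, y) = (p*(-5 + y) + y) + p = (y + p*(-5 + y)) + p = p + y + p*(-5 + y))
39471/v(38, G(-17, O(6, 1))) = 39471/(38 + (6*1 - 4*(-17) - 102)) = 39471/(38 + (6 + 68 - 17*6)) = 39471/(38 + (6 + 68 - 102)) = 39471/(38 - 28) = 39471/10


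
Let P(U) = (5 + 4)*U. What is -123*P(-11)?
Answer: 12177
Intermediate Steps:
P(U) = 9*U
-123*P(-11) = -1107*(-11) = -123*(-99) = 12177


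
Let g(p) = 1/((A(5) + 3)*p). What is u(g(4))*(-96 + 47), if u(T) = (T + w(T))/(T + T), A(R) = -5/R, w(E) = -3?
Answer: 1127/2 ≈ 563.50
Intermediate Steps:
g(p) = 1/(2*p) (g(p) = 1/((-5/5 + 3)*p) = 1/((-5*1/5 + 3)*p) = 1/((-1 + 3)*p) = 1/(2*p))
u(T) = (-3 + T)/(2*T) (u(T) = (T - 3)/(T + T) = (-3 + T)/((2*T)) = (-3 + T)*(1/(2*T)) = (-3 + T)/(2*T))
u(g(4))*(-96 + 47) = ((-3 + (1/2)/4)/(2*(((1/2)/4))))*(-96 + 47) = ((-3 + (1/2)*(1/4))/(2*(((1/2)*(1/4)))))*(-49) = ((-3 + 1/8)/(2*(1/8)))*(-49) = ((1/2)*8*(-23/8))*(-49) = -23/2*(-49) = 1127/2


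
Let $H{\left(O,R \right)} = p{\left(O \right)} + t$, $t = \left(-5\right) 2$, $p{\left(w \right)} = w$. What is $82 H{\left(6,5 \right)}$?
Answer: $-328$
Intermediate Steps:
$t = -10$
$H{\left(O,R \right)} = -10 + O$ ($H{\left(O,R \right)} = O - 10 = -10 + O$)
$82 H{\left(6,5 \right)} = 82 \left(-10 + 6\right) = 82 \left(-4\right) = -328$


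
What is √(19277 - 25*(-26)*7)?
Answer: √23827 ≈ 154.36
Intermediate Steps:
√(19277 - 25*(-26)*7) = √(19277 + 650*7) = √(19277 + 4550) = √23827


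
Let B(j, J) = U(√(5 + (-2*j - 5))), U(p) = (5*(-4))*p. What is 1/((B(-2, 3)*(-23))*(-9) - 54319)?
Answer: -1/62599 ≈ -1.5975e-5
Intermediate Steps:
U(p) = -20*p
B(j, J) = -20*√2*√(-j) (B(j, J) = -20*√(5 + (-2*j - 5)) = -20*√(5 + (-5 - 2*j)) = -20*√2*√(-j))
1/((B(-2, 3)*(-23))*(-9) - 54319) = 1/((-20*√2*√(-1*(-2))*(-23))*(-9) - 54319) = 1/((-20*√2*√2*(-23))*(-9) - 54319) = 1/(-40*(-23)*(-9) - 54319) = 1/(920*(-9) - 54319) = 1/(-8280 - 54319) = 1/(-62599) = -1/62599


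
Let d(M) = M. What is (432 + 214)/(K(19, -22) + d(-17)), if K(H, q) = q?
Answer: -646/39 ≈ -16.564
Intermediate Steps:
(432 + 214)/(K(19, -22) + d(-17)) = (432 + 214)/(-22 - 17) = 646/(-39) = 646*(-1/39) = -646/39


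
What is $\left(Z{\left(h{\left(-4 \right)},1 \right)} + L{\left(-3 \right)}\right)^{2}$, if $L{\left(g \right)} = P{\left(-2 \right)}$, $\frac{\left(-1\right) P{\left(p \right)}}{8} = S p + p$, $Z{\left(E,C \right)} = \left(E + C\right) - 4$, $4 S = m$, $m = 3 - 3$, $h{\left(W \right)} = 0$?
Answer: $169$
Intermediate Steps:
$m = 0$
$S = 0$ ($S = \frac{1}{4} \cdot 0 = 0$)
$Z{\left(E,C \right)} = -4 + C + E$ ($Z{\left(E,C \right)} = \left(C + E\right) - 4 = -4 + C + E$)
$P{\left(p \right)} = - 8 p$ ($P{\left(p \right)} = - 8 \left(0 p + p\right) = - 8 \left(0 + p\right) = - 8 p$)
$L{\left(g \right)} = 16$ ($L{\left(g \right)} = \left(-8\right) \left(-2\right) = 16$)
$\left(Z{\left(h{\left(-4 \right)},1 \right)} + L{\left(-3 \right)}\right)^{2} = \left(\left(-4 + 1 + 0\right) + 16\right)^{2} = \left(-3 + 16\right)^{2} = 13^{2} = 169$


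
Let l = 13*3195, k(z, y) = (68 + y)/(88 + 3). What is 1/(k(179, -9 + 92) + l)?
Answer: 91/3779836 ≈ 2.4075e-5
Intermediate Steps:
k(z, y) = 68/91 + y/91 (k(z, y) = (68 + y)/91 = (68 + y)*(1/91) = 68/91 + y/91)
l = 41535
1/(k(179, -9 + 92) + l) = 1/((68/91 + (-9 + 92)/91) + 41535) = 1/((68/91 + (1/91)*83) + 41535) = 1/((68/91 + 83/91) + 41535) = 1/(151/91 + 41535) = 1/(3779836/91) = 91/3779836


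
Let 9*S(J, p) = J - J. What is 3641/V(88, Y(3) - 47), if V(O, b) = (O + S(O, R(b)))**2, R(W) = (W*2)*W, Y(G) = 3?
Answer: 331/704 ≈ 0.47017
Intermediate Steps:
R(W) = 2*W**2 (R(W) = (2*W)*W = 2*W**2)
S(J, p) = 0 (S(J, p) = (J - J)/9 = (1/9)*0 = 0)
V(O, b) = O**2 (V(O, b) = (O + 0)**2 = O**2)
3641/V(88, Y(3) - 47) = 3641/(88**2) = 3641/7744 = 3641*(1/7744) = 331/704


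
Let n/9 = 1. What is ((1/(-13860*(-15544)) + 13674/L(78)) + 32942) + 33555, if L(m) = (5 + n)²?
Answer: 100387932868087/1508078880 ≈ 66567.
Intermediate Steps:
n = 9 (n = 9*1 = 9)
L(m) = 196 (L(m) = (5 + 9)² = 14² = 196)
((1/(-13860*(-15544)) + 13674/L(78)) + 32942) + 33555 = ((1/(-13860*(-15544)) + 13674/196) + 32942) + 33555 = ((-1/13860*(-1/15544) + 13674*(1/196)) + 32942) + 33555 = ((1/215439840 + 6837/98) + 32942) + 33555 = (105211584727/1508078880 + 32942) + 33555 = 49784346049687/1508078880 + 33555 = 100387932868087/1508078880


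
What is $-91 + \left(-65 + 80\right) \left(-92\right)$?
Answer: $-1471$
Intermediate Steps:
$-91 + \left(-65 + 80\right) \left(-92\right) = -91 + 15 \left(-92\right) = -91 - 1380 = -1471$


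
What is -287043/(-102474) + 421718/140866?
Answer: 1267420145/218713674 ≈ 5.7949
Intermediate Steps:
-287043/(-102474) + 421718/140866 = -287043*(-1/102474) + 421718*(1/140866) = 95681/34158 + 19169/6403 = 1267420145/218713674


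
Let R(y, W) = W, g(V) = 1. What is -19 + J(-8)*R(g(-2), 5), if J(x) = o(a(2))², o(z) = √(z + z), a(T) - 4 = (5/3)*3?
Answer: 71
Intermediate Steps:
a(T) = 9 (a(T) = 4 + (5/3)*3 = 4 + 5 = 9)
o(z) = √2*√z (o(z) = √(2*z) = √2*√z)
J(x) = 18 (J(x) = (√2*√9)² = (√2*3)² = (3*√2)² = 18)
-19 + J(-8)*R(g(-2), 5) = -19 + 18*5 = -19 + 90 = 71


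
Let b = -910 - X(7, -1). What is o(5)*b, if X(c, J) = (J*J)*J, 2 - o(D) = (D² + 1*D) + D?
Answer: 29997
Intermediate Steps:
o(D) = 2 - D² - 2*D (o(D) = 2 - ((D² + 1*D) + D) = 2 - ((D² + D) + D) = 2 - ((D + D²) + D) = 2 - (D² + 2*D) = 2 + (-D² - 2*D) = 2 - D² - 2*D)
X(c, J) = J³ (X(c, J) = J²*J = J³)
b = -909 (b = -910 - 1*(-1)³ = -910 - 1*(-1) = -910 + 1 = -909)
o(5)*b = (2 - 1*5² - 2*5)*(-909) = (2 - 1*25 - 10)*(-909) = (2 - 25 - 10)*(-909) = -33*(-909) = 29997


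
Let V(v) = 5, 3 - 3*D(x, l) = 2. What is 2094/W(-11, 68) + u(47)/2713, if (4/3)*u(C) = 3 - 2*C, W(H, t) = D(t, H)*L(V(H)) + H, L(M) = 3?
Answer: -11363409/54260 ≈ -209.43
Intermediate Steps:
D(x, l) = ⅓ (D(x, l) = 1 - ⅓*2 = 1 - ⅔ = ⅓)
W(H, t) = 1 + H (W(H, t) = (⅓)*3 + H = 1 + H)
u(C) = 9/4 - 3*C/2 (u(C) = 3*(3 - 2*C)/4 = 9/4 - 3*C/2)
2094/W(-11, 68) + u(47)/2713 = 2094/(1 - 11) + (9/4 - 3/2*47)/2713 = 2094/(-10) + (9/4 - 141/2)*(1/2713) = 2094*(-⅒) - 273/4*1/2713 = -1047/5 - 273/10852 = -11363409/54260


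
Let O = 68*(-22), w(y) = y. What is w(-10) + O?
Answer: -1506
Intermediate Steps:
O = -1496
w(-10) + O = -10 - 1496 = -1506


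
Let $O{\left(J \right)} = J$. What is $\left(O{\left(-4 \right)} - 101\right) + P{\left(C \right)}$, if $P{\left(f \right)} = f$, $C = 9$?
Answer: $-96$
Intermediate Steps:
$\left(O{\left(-4 \right)} - 101\right) + P{\left(C \right)} = \left(-4 - 101\right) + 9 = -105 + 9 = -96$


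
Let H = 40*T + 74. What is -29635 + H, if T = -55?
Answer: -31761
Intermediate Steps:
H = -2126 (H = 40*(-55) + 74 = -2200 + 74 = -2126)
-29635 + H = -29635 - 2126 = -31761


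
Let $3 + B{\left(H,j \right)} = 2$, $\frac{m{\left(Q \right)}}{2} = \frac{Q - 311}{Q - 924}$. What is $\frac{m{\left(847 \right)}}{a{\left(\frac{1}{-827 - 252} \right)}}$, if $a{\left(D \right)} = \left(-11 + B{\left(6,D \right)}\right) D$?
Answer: $- \frac{289172}{231} \approx -1251.8$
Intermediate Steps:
$m{\left(Q \right)} = \frac{2 \left(-311 + Q\right)}{-924 + Q}$ ($m{\left(Q \right)} = 2 \frac{Q - 311}{Q - 924} = 2 \frac{-311 + Q}{-924 + Q} = \frac{2 \left(-311 + Q\right)}{-924 + Q}$)
$B{\left(H,j \right)} = -1$ ($B{\left(H,j \right)} = -3 + 2 = -1$)
$a{\left(D \right)} = - 12 D$ ($a{\left(D \right)} = \left(-11 - 1\right) D = - 12 D$)
$\frac{m{\left(847 \right)}}{a{\left(\frac{1}{-827 - 252} \right)}} = \frac{2 \frac{1}{-924 + 847} \left(-311 + 847\right)}{\left(-12\right) \frac{1}{-827 - 252}} = \frac{2 \frac{1}{-77} \cdot 536}{\left(-12\right) \frac{1}{-827 - 252}} = \frac{2 \left(- \frac{1}{77}\right) 536}{\left(-12\right) \frac{1}{-1079}} = - \frac{1072}{77 \left(\left(-12\right) \left(- \frac{1}{1079}\right)\right)} = - \frac{1072}{77 \cdot \frac{12}{1079}} = \left(- \frac{1072}{77}\right) \frac{1079}{12} = - \frac{289172}{231}$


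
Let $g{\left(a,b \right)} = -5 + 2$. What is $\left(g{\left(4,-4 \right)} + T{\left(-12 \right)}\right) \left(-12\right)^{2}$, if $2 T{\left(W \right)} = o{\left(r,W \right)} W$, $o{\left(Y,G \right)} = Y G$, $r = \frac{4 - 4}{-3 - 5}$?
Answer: $-432$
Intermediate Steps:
$r = 0$ ($r = \frac{0}{-8} = 0 \left(- \frac{1}{8}\right) = 0$)
$o{\left(Y,G \right)} = G Y$
$T{\left(W \right)} = 0$ ($T{\left(W \right)} = \frac{W 0 W}{2} = \frac{0 W}{2} = \frac{1}{2} \cdot 0 = 0$)
$g{\left(a,b \right)} = -3$
$\left(g{\left(4,-4 \right)} + T{\left(-12 \right)}\right) \left(-12\right)^{2} = \left(-3 + 0\right) \left(-12\right)^{2} = \left(-3\right) 144 = -432$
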